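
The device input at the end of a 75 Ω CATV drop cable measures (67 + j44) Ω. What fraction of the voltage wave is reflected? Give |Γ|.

Γ = (Z_L − Z_0)/(Z_L + Z_0) = (-8 + j44)/(142 + j44)
|Γ| = 44.7/149

|Γ| ≈ 0.301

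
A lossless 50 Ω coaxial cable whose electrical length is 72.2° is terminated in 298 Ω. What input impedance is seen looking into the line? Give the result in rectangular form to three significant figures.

tan(βl) = tan(72.2°) = 3.11
Z_in = Z_0·(Z_L + jZ_0·tanβl)/(Z_0 + jZ_L·tanβl)
     = 50·(298 + j156)/(50 + j928)

Z_in ≈ 9.23 − j15.6 Ω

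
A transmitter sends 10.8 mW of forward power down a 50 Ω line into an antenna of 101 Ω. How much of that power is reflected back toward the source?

Γ = (101 − 50)/(101 + 50) = 0.338
|Γ|² = 0.114
P_refl = |Γ|²·P_inc = 1.23 mW, P_del = (1 − |Γ|²)·P_inc = 9.57 mW

P_reflected ≈ 1.23 mW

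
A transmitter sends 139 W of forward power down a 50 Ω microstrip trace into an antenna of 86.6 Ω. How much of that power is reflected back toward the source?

P_reflected ≈ 9.98 W

Γ = (86.6 − 50)/(86.6 + 50) = 0.268
|Γ|² = 0.0718
P_refl = |Γ|²·P_inc = 9.98 W, P_del = (1 − |Γ|²)·P_inc = 129 W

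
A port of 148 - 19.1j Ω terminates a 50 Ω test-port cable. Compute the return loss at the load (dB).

Γ = (98 − j19.1)/(198 − j19.1), |Γ| = 0.502
RL = −20·log₁₀|Γ| = −20·log₁₀(0.502)

RL ≈ 5.99 dB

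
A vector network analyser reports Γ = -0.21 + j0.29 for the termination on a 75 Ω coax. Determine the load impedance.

Z_L = Z_0·(1 + Γ)/(1 − Γ) = 75·(0.79 + j0.29)/(1.21 − j0.29)

Z_L ≈ 42.2 + j28.1 Ω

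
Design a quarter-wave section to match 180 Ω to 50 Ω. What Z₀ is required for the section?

Z_qwt = √(Z_0·R_L) = √(50 × 180) = √9000

Z_qwt ≈ 94.9 Ω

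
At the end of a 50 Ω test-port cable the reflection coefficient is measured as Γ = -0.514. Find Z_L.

Z_L = Z_0·(1 + Γ)/(1 − Γ) = 50·(0.486)/(1.51)

Z_L ≈ 16.1 Ω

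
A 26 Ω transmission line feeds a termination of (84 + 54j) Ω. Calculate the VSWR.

Γ = (Z_L − Z_0)/(Z_L + Z_0) = (58 + j54)/(110 + j54)
|Γ| = 79.2/123 = 0.647
VSWR = (1 + |Γ|)/(1 − |Γ|) = 1.65/0.353

VSWR ≈ 4.66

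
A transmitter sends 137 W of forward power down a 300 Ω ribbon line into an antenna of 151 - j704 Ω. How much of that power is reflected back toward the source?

P_reflected ≈ 101 W

|Γ| = |(-149 − j704)/(451 − j704)| = 0.861
|Γ|² = 0.741
P_refl = |Γ|²·P_inc = 101 W, P_del = (1 − |Γ|²)·P_inc = 35.5 W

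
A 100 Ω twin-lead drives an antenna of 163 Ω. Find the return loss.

Γ = (163 − 100)/(163 + 100) = 0.24
RL = −20·log₁₀|Γ| = −20·log₁₀(0.24)

RL ≈ 12.4 dB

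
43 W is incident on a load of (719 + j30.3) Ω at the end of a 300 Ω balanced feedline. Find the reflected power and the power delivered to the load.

P_reflected ≈ 7.3 W; P_delivered ≈ 35.7 W

|Γ| = |(419 + j30.3)/(1019 + j30.3)| = 0.412
|Γ|² = 0.17
P_refl = |Γ|²·P_inc = 7.3 W, P_del = (1 − |Γ|²)·P_inc = 35.7 W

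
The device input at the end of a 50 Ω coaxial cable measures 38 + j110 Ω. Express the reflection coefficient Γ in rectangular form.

Γ = (Z_L − Z_0)/(Z_L + Z_0) = (-12 + j110)/(88 + j110)

Γ ≈ 0.557 + j0.554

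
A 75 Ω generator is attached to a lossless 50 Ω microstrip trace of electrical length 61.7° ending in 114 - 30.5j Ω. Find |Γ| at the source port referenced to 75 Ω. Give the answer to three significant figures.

tan(βl) = 1.86
Z_in = Z_0·(Z_L + jZ_0·tanβl)/(Z_0 + jZ_L·tanβl) = 22.6 − j15.6 Ω
Γ_s = (Z_in − Z_s)/(Z_in + Z_s) = (-52.4 − j15.6)/(97.6 − j15.6), |Γ_s| = 0.554

|Γ| ≈ 0.554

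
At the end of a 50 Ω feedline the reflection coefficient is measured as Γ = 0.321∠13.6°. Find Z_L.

Z_L ≈ 93.6 + j15.8 Ω

Z_L = Z_0·(1 + Γ)/(1 − Γ) = 50·(1.31 + j0.0755)/(0.688 − j0.0755)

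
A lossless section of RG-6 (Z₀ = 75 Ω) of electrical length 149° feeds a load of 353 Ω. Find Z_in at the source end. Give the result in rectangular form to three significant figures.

tan(βl) = tan(149°) = -0.601
Z_in = Z_0·(Z_L + jZ_0·tanβl)/(Z_0 + jZ_L·tanβl)
     = 75·(353 − j45.1)/(75 − j212)

Z_in ≈ 53.4 + j106 Ω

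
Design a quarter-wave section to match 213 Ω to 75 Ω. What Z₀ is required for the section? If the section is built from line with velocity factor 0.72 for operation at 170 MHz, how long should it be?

Z_qwt = √(Z_0·R_L) = √(75 × 213) = √15980
λ = 0.72·c/f = 1.27 m, so l = λ/4 = 0.318 m

Z_qwt ≈ 126 Ω; length ≈ 31.8 cm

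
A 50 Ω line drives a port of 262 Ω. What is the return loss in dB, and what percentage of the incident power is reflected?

RL ≈ 3.36 dB; 46.2% of incident power reflected

Γ = (262 − 50)/(262 + 50) = 0.679
RL = −20·log₁₀(0.679) = 3.36 dB
P_refl/P_inc = |Γ|² = 0.462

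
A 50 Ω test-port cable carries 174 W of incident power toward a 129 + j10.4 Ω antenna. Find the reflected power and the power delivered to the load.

|Γ| = |(79 + j10.4)/(179 + j10.4)| = 0.444
|Γ|² = 0.197
P_refl = |Γ|²·P_inc = 34.4 W, P_del = (1 − |Γ|²)·P_inc = 140 W

P_reflected ≈ 34.4 W; P_delivered ≈ 140 W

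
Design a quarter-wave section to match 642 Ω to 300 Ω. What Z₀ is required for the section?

Z_qwt ≈ 439 Ω

Z_qwt = √(Z_0·R_L) = √(300 × 642) = √192600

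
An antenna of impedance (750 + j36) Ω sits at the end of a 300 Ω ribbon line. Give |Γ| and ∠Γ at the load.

Γ ≈ 0.43 ∠ 2.61°

Γ = (Z_L − Z_0)/(Z_L + Z_0) = (450 + j36)/(1050 + j36)
|Γ| = 451/1050 = 0.43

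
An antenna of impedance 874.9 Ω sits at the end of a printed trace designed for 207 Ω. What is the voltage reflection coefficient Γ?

Γ = (Z_L − Z_0)/(Z_L + Z_0) = (874.9 − 207)/(874.9 + 207) = 667.9/1082

Γ = 0.617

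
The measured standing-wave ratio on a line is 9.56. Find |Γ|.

|Γ| = (S − 1)/(S + 1) = (9.56 − 1)/(9.56 + 1) = 8.56/10.6

|Γ| ≈ 0.811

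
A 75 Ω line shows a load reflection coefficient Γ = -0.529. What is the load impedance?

Z_L = Z_0·(1 + Γ)/(1 − Γ) = 75·(0.471)/(1.53)

Z_L ≈ 23.1 Ω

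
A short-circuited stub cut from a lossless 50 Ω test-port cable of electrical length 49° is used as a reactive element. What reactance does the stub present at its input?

X_in ≈ 57.5 Ω (inductive)

tan(βl) = 1.15
For a short-circuited stub, Z_in = jZ_0·tan(βl)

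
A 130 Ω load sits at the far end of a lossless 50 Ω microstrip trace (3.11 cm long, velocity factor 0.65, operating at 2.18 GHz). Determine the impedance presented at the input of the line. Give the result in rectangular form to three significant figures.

Z_in ≈ 26.8 + j28 Ω

λ = v/f = 0.65·c / 2.18 GHz = 0.0894 m
βl = 2π·l/λ = 2π × 0.348 = 125°
tan(βl) = tan(125°) = -1.42
Z_in = Z_0·(Z_L + jZ_0·tanβl)/(Z_0 + jZ_L·tanβl)
     = 50·(130 − j71)/(50 − j185)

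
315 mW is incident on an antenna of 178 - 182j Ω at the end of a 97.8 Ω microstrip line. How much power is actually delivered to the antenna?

P_delivered ≈ 201 mW

|Γ| = |(80.2 − j182)/(275.8 − j182)| = 0.602
|Γ|² = 0.362
P_refl = |Γ|²·P_inc = 114 mW, P_del = (1 − |Γ|²)·P_inc = 201 mW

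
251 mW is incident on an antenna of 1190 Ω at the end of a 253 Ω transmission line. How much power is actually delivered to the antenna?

P_delivered ≈ 145 mW

Γ = (1190 − 253)/(1190 + 253) = 0.649
|Γ|² = 0.422
P_refl = |Γ|²·P_inc = 106 mW, P_del = (1 − |Γ|²)·P_inc = 145 mW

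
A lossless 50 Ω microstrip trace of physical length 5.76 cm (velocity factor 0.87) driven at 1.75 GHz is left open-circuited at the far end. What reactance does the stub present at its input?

X_in ≈ 57.6 Ω (inductive)

λ = v/f = 0.87·c / 1.75 GHz = 0.149 m
βl = 2π·l/λ = 2π × 0.386 = 139°
tan(βl) = -0.868
For an open-circuited stub, Z_in = −jZ_0·cot(βl) = −jZ_0/tan(βl)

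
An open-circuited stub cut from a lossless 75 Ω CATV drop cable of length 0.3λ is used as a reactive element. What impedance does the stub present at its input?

βl = 2π × 0.3 = 108°
tan(βl) = -3.08
For an open-circuited stub, Z_in = −jZ_0·cot(βl) = −jZ_0/tan(βl)

Z_in ≈ +j24.4 Ω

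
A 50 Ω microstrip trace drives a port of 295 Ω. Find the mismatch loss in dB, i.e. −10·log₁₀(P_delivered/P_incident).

Γ = (295 − 50)/(295 + 50) = 0.71
|Γ|² = 0.504, so P_del/P_inc = 1 − |Γ|² = 0.496
ML = −10·log₁₀(1 − |Γ|²)

mismatch loss ≈ 3.05 dB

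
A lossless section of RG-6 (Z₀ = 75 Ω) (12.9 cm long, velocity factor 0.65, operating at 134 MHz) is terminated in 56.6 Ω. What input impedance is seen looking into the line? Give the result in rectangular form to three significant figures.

λ = v/f = 0.65·c / 134 MHz = 1.46 m
βl = 2π·l/λ = 2π × 0.0886 = 31.9°
tan(βl) = tan(31.9°) = 0.623
Z_in = Z_0·(Z_L + jZ_0·tanβl)/(Z_0 + jZ_L·tanβl)
     = 75·(56.6 + j46.7)/(75 + j35.2)

Z_in ≈ 64.3 + j16.5 Ω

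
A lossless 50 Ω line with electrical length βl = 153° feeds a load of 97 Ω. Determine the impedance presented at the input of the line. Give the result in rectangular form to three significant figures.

tan(βl) = tan(153°) = -0.51
Z_in = Z_0·(Z_L + jZ_0·tanβl)/(Z_0 + jZ_L·tanβl)
     = 50·(97 − j25.5)/(50 − j49.4)

Z_in ≈ 61.8 + j35.6 Ω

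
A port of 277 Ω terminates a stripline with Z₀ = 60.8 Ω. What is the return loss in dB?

Γ = (277 − 60.8)/(277 + 60.8) = 0.64
RL = −20·log₁₀|Γ| = −20·log₁₀(0.64)

RL ≈ 3.88 dB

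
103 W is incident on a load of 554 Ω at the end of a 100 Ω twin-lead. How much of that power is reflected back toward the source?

P_reflected ≈ 49.6 W

Γ = (554 − 100)/(554 + 100) = 0.694
|Γ|² = 0.482
P_refl = |Γ|²·P_inc = 49.6 W, P_del = (1 − |Γ|²)·P_inc = 53.4 W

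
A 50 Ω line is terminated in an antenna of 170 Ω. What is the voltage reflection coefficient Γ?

Γ = 0.545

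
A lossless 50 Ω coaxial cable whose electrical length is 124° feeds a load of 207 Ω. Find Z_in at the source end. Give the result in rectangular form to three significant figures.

tan(βl) = tan(124°) = -1.48
Z_in = Z_0·(Z_L + jZ_0·tanβl)/(Z_0 + jZ_L·tanβl)
     = 50·(207 − j74.1)/(50 − j307)

Z_in ≈ 17.1 + j30.9 Ω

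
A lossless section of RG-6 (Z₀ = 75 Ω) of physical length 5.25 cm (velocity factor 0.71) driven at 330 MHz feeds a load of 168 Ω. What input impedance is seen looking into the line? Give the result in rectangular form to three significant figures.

Z_in ≈ 85.7 − j65.5 Ω

λ = v/f = 0.71·c / 330 MHz = 0.645 m
βl = 2π·l/λ = 2π × 0.0813 = 29.3°
tan(βl) = tan(29.3°) = 0.561
Z_in = Z_0·(Z_L + jZ_0·tanβl)/(Z_0 + jZ_L·tanβl)
     = 75·(168 + j42.1)/(75 + j94.2)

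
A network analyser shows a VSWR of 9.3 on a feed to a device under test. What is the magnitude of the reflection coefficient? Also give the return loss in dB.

|Γ| ≈ 0.806; return loss ≈ 1.88 dB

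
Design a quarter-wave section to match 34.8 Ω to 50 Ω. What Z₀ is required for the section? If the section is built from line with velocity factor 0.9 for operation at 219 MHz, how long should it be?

Z_qwt ≈ 41.7 Ω; length ≈ 30.8 cm

Z_qwt = √(Z_0·R_L) = √(50 × 34.8) = √1740
λ = 0.9·c/f = 1.23 m, so l = λ/4 = 0.308 m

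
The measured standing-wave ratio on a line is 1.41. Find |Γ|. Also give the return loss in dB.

|Γ| ≈ 0.17; return loss ≈ 15.4 dB

|Γ| = (S − 1)/(S + 1) = (1.41 − 1)/(1.41 + 1) = 0.41/2.41
RL = −20·log₁₀|Γ| = −20·log₁₀(0.17)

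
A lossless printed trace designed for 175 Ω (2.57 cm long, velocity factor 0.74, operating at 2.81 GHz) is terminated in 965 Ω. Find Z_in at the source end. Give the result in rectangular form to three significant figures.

λ = v/f = 0.74·c / 2.81 GHz = 0.079 m
βl = 2π·l/λ = 2π × 0.325 = 117°
tan(βl) = tan(117°) = -1.95
Z_in = Z_0·(Z_L + jZ_0·tanβl)/(Z_0 + jZ_L·tanβl)
     = 175·(965 − j342)/(175 − j1890)

Z_in ≈ 39.7 + j85.9 Ω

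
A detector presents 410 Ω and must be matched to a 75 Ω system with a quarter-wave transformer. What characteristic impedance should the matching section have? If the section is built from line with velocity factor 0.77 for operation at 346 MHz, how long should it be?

Z_qwt ≈ 175 Ω; length ≈ 16.7 cm

Z_qwt = √(Z_0·R_L) = √(75 × 410) = √30750
λ = 0.77·c/f = 0.668 m, so l = λ/4 = 0.167 m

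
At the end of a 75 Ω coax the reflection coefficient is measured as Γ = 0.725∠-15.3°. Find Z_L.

Z_L ≈ 280 − j226 Ω

Z_L = Z_0·(1 + Γ)/(1 − Γ) = 75·(1.7 − j0.191)/(0.301 + j0.191)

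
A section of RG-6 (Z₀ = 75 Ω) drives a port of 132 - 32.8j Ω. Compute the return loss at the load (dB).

RL ≈ 10.1 dB

Γ = (57 − j32.8)/(207 − j32.8), |Γ| = 0.314
RL = −20·log₁₀|Γ| = −20·log₁₀(0.314)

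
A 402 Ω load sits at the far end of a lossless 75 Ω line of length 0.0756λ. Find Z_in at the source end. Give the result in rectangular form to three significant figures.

βl = 2π × 0.0756 = 27.2°
tan(βl) = tan(27.2°) = 0.514
Z_in = Z_0·(Z_L + jZ_0·tanβl)/(Z_0 + jZ_L·tanβl)
     = 75·(402 + j38.6)/(75 + j207)

Z_in ≈ 59.1 − j124 Ω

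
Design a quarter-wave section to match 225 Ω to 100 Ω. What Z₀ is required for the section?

Z_qwt = √(Z_0·R_L) = √(100 × 225) = √22500

Z_qwt ≈ 150 Ω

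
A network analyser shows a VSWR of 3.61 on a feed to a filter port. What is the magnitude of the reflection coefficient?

|Γ| ≈ 0.566

|Γ| = (S − 1)/(S + 1) = (3.61 − 1)/(3.61 + 1) = 2.61/4.61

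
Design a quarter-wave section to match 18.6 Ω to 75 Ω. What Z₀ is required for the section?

Z_qwt ≈ 37.3 Ω

Z_qwt = √(Z_0·R_L) = √(75 × 18.6) = √1395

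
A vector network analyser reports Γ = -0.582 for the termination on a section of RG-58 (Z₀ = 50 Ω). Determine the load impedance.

Z_L = Z_0·(1 + Γ)/(1 − Γ) = 50·(0.418)/(1.58)

Z_L ≈ 13.2 Ω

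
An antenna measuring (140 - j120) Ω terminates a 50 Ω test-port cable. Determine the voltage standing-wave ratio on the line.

VSWR ≈ 5.01

Γ = (Z_L − Z_0)/(Z_L + Z_0) = (90 − j120)/(190 − j120)
|Γ| = 150/225 = 0.667
VSWR = (1 + |Γ|)/(1 − |Γ|) = 1.67/0.333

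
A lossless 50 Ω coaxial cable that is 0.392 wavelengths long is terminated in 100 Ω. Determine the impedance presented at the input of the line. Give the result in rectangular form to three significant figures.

Z_in ≈ 45.8 + j33.6 Ω

βl = 2π × 0.392 = 141°
tan(βl) = tan(141°) = -0.806
Z_in = Z_0·(Z_L + jZ_0·tanβl)/(Z_0 + jZ_L·tanβl)
     = 50·(100 − j40.3)/(50 − j80.6)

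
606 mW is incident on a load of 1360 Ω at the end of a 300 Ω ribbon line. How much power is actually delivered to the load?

Γ = (1360 − 300)/(1360 + 300) = 0.639
|Γ|² = 0.408
P_refl = |Γ|²·P_inc = 247 mW, P_del = (1 − |Γ|²)·P_inc = 359 mW

P_delivered ≈ 359 mW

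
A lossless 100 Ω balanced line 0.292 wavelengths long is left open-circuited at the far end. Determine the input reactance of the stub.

βl = 2π × 0.292 = 105°
tan(βl) = -3.7
For an open-circuited stub, Z_in = −jZ_0·cot(βl) = −jZ_0/tan(βl)

X_in ≈ 27 Ω (inductive)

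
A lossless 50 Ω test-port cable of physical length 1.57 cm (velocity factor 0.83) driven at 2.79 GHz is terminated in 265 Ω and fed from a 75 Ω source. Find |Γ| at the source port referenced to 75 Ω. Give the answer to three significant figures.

|Γ| ≈ 0.752

λ = v/f = 0.83·c / 2.79 GHz = 0.0892 m
βl = 2π·l/λ = 2π × 0.176 = 63.3°
tan(βl) = 1.99
Z_in = Z_0·(Z_L + jZ_0·tanβl)/(Z_0 + jZ_L·tanβl) = 11.7 − j24 Ω
Γ_s = (Z_in − Z_s)/(Z_in + Z_s) = (-63.3 − j24)/(86.7 − j24), |Γ_s| = 0.752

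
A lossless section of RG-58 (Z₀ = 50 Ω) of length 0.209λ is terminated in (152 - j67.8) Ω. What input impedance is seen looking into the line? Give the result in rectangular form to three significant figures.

Z_in ≈ 13.7 − j5.87 Ω

βl = 2π × 0.209 = 75.2°
tan(βl) = tan(75.2°) = 3.8
Z_in = Z_0·(Z_L + jZ_0·tanβl)/(Z_0 + jZ_L·tanβl)
     = 50·(152 + j122)/(307 + j577)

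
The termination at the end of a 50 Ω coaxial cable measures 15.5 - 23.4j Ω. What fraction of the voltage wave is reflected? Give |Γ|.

Γ = (Z_L − Z_0)/(Z_L + Z_0) = (-34.5 − j23.4)/(65.5 − j23.4)
|Γ| = 41.7/69.6

|Γ| ≈ 0.599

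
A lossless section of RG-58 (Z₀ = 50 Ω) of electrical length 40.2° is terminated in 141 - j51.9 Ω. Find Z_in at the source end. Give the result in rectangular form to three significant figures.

tan(βl) = tan(40.2°) = 0.845
Z_in = Z_0·(Z_L + jZ_0·tanβl)/(Z_0 + jZ_L·tanβl)
     = 50·(141 − j9.65)/(93.9 + j119)

Z_in ≈ 26.3 − j38.5 Ω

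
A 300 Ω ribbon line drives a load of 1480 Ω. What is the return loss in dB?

Γ = (1480 − 300)/(1480 + 300) = 0.663
RL = −20·log₁₀|Γ| = −20·log₁₀(0.663)

RL ≈ 3.57 dB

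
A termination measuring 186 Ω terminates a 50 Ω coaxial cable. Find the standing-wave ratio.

Γ = (186 − 50)/(186 + 50) = 0.576
VSWR = (1 + 0.576)/(1 − 0.576)

VSWR ≈ 3.72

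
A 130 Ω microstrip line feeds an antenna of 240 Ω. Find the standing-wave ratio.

VSWR ≈ 1.85

For a purely resistive load, VSWR = R_L/Z_0 or Z_0/R_L (whichever > 1) = 240/130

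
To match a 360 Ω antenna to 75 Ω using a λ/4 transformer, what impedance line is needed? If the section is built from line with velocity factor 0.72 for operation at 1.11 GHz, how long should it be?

Z_qwt ≈ 164 Ω; length ≈ 4.86 cm

Z_qwt = √(Z_0·R_L) = √(75 × 360) = √27000
λ = 0.72·c/f = 0.195 m, so l = λ/4 = 0.0486 m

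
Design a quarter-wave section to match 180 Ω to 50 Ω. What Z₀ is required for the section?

Z_qwt ≈ 94.9 Ω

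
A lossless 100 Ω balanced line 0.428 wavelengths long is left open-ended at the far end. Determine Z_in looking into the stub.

βl = 2π × 0.428 = 154°
tan(βl) = -0.486
For an open-ended stub, Z_in = −jZ_0·cot(βl) = −jZ_0/tan(βl)

Z_in ≈ +j206 Ω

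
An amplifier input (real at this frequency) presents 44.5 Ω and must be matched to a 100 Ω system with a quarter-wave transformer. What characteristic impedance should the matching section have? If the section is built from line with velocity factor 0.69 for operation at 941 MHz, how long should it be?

Z_qwt = √(Z_0·R_L) = √(100 × 44.5) = √4450
λ = 0.69·c/f = 0.22 m, so l = λ/4 = 0.055 m

Z_qwt ≈ 66.7 Ω; length ≈ 5.5 cm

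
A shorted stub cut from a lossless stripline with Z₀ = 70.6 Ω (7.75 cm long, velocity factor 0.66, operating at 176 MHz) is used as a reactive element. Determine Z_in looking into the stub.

Z_in ≈ +j32.6 Ω

λ = v/f = 0.66·c / 176 MHz = 1.12 m
βl = 2π·l/λ = 2π × 0.0689 = 24.8°
tan(βl) = 0.462
For a shorted stub, Z_in = jZ_0·tan(βl)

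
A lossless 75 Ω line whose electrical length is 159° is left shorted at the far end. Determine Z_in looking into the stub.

Z_in ≈ −j28.8 Ω

tan(βl) = -0.384
For a shorted stub, Z_in = jZ_0·tan(βl)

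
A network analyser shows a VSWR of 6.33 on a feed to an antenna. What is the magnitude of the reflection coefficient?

|Γ| = (S − 1)/(S + 1) = (6.33 − 1)/(6.33 + 1) = 5.33/7.33

|Γ| ≈ 0.727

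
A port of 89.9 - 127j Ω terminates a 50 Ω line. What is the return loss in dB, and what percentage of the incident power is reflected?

Γ = (39.9 − j127)/(139.9 − j127), |Γ| = 0.705
RL = −20·log₁₀(0.705) = 3.04 dB
P_refl/P_inc = |Γ|² = 0.496

RL ≈ 3.04 dB; 49.6% of incident power reflected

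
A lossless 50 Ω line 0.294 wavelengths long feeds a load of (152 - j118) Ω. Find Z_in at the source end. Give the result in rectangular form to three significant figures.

Z_in ≈ 12.1 + j22.5 Ω

βl = 2π × 0.294 = 106°
tan(βl) = tan(106°) = -3.52
Z_in = Z_0·(Z_L + jZ_0·tanβl)/(Z_0 + jZ_L·tanβl)
     = 50·(152 − j294)/(-366 − j536)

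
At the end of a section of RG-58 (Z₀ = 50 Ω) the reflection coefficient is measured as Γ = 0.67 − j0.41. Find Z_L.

Z_L = Z_0·(1 + Γ)/(1 − Γ) = 50·(1.67 − j0.41)/(0.33 + j0.41)

Z_L ≈ 69.1 − j148 Ω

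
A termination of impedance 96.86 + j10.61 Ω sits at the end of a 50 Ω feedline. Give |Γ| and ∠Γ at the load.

Γ = (Z_L − Z_0)/(Z_L + Z_0) = (46.86 + j10.61)/(146.9 + j10.61)
|Γ| = 48/147 = 0.326

Γ ≈ 0.326 ∠ 8.63°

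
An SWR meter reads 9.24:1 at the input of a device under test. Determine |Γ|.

|Γ| = (S − 1)/(S + 1) = (9.24 − 1)/(9.24 + 1) = 8.24/10.2

|Γ| ≈ 0.805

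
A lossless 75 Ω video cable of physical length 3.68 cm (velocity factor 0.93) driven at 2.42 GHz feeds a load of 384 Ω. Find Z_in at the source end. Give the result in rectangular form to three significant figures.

λ = v/f = 0.93·c / 2.42 GHz = 0.115 m
βl = 2π·l/λ = 2π × 0.319 = 115°
tan(βl) = tan(115°) = -2.15
Z_in = Z_0·(Z_L + jZ_0·tanβl)/(Z_0 + jZ_L·tanβl)
     = 75·(384 − j161)/(75 − j827)

Z_in ≈ 17.7 + j33.2 Ω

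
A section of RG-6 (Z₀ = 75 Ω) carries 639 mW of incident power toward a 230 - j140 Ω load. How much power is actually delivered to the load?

P_delivered ≈ 391 mW

|Γ| = |(155 − j140)/(305 − j140)| = 0.622
|Γ|² = 0.387
P_refl = |Γ|²·P_inc = 248 mW, P_del = (1 − |Γ|²)·P_inc = 391 mW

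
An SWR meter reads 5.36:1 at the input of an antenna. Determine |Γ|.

|Γ| ≈ 0.686

|Γ| = (S − 1)/(S + 1) = (5.36 − 1)/(5.36 + 1) = 4.36/6.36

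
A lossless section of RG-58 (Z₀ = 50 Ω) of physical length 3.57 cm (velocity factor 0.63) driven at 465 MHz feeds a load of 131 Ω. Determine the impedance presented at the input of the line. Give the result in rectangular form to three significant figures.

Z_in ≈ 50.2 − j50.1 Ω

λ = v/f = 0.63·c / 465 MHz = 0.406 m
βl = 2π·l/λ = 2π × 0.0878 = 31.6°
tan(βl) = tan(31.6°) = 0.616
Z_in = Z_0·(Z_L + jZ_0·tanβl)/(Z_0 + jZ_L·tanβl)
     = 50·(131 + j30.8)/(50 + j80.7)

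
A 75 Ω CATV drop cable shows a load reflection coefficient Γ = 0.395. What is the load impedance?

Z_L = Z_0·(1 + Γ)/(1 − Γ) = 75·(1.4)/(0.605)

Z_L ≈ 173 Ω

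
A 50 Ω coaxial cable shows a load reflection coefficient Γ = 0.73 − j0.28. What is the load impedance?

Z_L = Z_0·(1 + Γ)/(1 − Γ) = 50·(1.73 − j0.28)/(0.27 + j0.28)

Z_L ≈ 128 − j185 Ω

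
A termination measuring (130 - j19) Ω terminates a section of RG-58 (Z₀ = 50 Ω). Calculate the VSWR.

Γ = (Z_L − Z_0)/(Z_L + Z_0) = (80 − j19)/(180 − j19)
|Γ| = 82.2/181 = 0.454
VSWR = (1 + |Γ|)/(1 − |Γ|) = 1.45/0.546

VSWR ≈ 2.66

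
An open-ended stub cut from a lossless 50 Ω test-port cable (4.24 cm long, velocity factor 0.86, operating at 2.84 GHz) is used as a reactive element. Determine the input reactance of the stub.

λ = v/f = 0.86·c / 2.84 GHz = 0.0908 m
βl = 2π·l/λ = 2π × 0.467 = 168°
tan(βl) = -0.212
For an open-ended stub, Z_in = −jZ_0·cot(βl) = −jZ_0/tan(βl)

X_in ≈ 236 Ω (inductive)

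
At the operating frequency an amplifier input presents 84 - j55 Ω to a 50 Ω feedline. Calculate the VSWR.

VSWR ≈ 2.61

Γ = (Z_L − Z_0)/(Z_L + Z_0) = (34 − j55)/(134 − j55)
|Γ| = 64.7/145 = 0.446
VSWR = (1 + |Γ|)/(1 − |Γ|) = 1.45/0.554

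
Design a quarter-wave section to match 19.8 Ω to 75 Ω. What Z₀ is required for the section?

Z_qwt = √(Z_0·R_L) = √(75 × 19.8) = √1485

Z_qwt ≈ 38.5 Ω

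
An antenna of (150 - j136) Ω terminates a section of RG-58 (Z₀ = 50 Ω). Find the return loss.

Γ = (100 − j136)/(200 − j136), |Γ| = 0.698
RL = −20·log₁₀|Γ| = −20·log₁₀(0.698)

RL ≈ 3.12 dB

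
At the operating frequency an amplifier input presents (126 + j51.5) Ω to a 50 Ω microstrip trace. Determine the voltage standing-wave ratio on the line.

VSWR ≈ 3.01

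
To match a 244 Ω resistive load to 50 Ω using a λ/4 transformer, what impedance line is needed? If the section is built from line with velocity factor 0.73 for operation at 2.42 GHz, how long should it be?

Z_qwt = √(Z_0·R_L) = √(50 × 244) = √12200
λ = 0.73·c/f = 0.0905 m, so l = λ/4 = 0.0226 m

Z_qwt ≈ 110 Ω; length ≈ 2.26 cm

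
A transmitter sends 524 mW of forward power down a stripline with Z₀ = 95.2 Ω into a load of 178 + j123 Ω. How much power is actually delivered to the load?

P_delivered ≈ 396 mW

|Γ| = |(82.8 + j123)/(273.2 + j123)| = 0.495
|Γ|² = 0.245
P_refl = |Γ|²·P_inc = 128 mW, P_del = (1 − |Γ|²)·P_inc = 396 mW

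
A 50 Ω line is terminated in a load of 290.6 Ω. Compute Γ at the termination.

Γ = 0.706

Γ = (Z_L − Z_0)/(Z_L + Z_0) = (290.6 − 50)/(290.6 + 50) = 240.6/340.6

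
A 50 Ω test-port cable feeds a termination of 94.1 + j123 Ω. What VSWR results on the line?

Γ = (Z_L − Z_0)/(Z_L + Z_0) = (44.1 + j123)/(144.1 + j123)
|Γ| = 131/189 = 0.69
VSWR = (1 + |Γ|)/(1 − |Γ|) = 1.69/0.31

VSWR ≈ 5.45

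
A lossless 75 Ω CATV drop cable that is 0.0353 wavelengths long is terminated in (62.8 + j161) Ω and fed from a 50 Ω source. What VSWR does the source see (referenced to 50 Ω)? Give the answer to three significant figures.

βl = 2π × 0.0353 = 12.7°
tan(βl) = 0.226
Z_in = Z_0·(Z_L + jZ_0·tanβl)/(Z_0 + jZ_L·tanβl) = 219 + j265 Ω
Γ_s = (Z_in − Z_s)/(Z_in + Z_s) = (169 + j265)/(269 + j265), |Γ_s| = 0.832
VSWR = (1 + |Γ_s|)/(1 − |Γ_s|)

VSWR ≈ 10.9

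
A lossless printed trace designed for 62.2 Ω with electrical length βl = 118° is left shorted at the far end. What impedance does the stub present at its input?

tan(βl) = -1.88
For a shorted stub, Z_in = jZ_0·tan(βl)

Z_in ≈ −j117 Ω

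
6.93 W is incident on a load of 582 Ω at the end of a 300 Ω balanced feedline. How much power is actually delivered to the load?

Γ = (582 − 300)/(582 + 300) = 0.32
|Γ|² = 0.102
P_refl = |Γ|²·P_inc = 0.708 W, P_del = (1 − |Γ|²)·P_inc = 6.22 W

P_delivered ≈ 6.22 W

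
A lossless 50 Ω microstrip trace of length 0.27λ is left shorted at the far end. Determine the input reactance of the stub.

X_in ≈ -396 Ω (capacitive)

βl = 2π × 0.27 = 97.2°
tan(βl) = -7.92
For a shorted stub, Z_in = jZ_0·tan(βl)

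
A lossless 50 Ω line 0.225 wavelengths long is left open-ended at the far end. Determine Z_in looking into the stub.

βl = 2π × 0.225 = 81°
tan(βl) = 6.31
For an open-ended stub, Z_in = −jZ_0·cot(βl) = −jZ_0/tan(βl)

Z_in ≈ −j7.92 Ω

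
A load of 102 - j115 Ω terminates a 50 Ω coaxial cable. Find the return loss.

RL ≈ 3.58 dB

Γ = (52 − j115)/(152 − j115), |Γ| = 0.662
RL = −20·log₁₀|Γ| = −20·log₁₀(0.662)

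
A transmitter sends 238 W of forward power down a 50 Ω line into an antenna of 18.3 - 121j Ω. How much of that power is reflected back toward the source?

P_reflected ≈ 193 W

|Γ| = |(-31.7 − j121)/(68.3 − j121)| = 0.9
|Γ|² = 0.81
P_refl = |Γ|²·P_inc = 193 W, P_del = (1 − |Γ|²)·P_inc = 45.1 W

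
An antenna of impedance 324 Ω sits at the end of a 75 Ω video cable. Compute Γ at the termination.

Γ = (Z_L − Z_0)/(Z_L + Z_0) = (324 − 75)/(324 + 75) = 249/399

Γ = 0.624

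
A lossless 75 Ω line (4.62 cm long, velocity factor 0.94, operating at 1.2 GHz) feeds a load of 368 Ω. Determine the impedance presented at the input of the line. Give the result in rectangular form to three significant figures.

λ = v/f = 0.94·c / 1.2 GHz = 0.235 m
βl = 2π·l/λ = 2π × 0.197 = 70.8°
tan(βl) = tan(70.8°) = 2.87
Z_in = Z_0·(Z_L + jZ_0·tanβl)/(Z_0 + jZ_L·tanβl)
     = 75·(368 + j215)/(75 + j1060)

Z_in ≈ 17.1 − j24.9 Ω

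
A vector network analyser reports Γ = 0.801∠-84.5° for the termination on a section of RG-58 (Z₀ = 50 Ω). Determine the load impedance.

Z_L ≈ 12 − j53.6 Ω

Z_L = Z_0·(1 + Γ)/(1 − Γ) = 50·(1.08 − j0.797)/(0.923 + j0.797)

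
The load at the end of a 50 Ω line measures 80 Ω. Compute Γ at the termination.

Γ = (Z_L − Z_0)/(Z_L + Z_0) = (80 − 50)/(80 + 50) = 30/130

Γ = 0.231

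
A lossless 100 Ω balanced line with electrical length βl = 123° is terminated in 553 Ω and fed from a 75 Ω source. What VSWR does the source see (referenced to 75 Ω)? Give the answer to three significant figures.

tan(βl) = -1.54
Z_in = Z_0·(Z_L + jZ_0·tanβl)/(Z_0 + jZ_L·tanβl) = 25.4 + j62 Ω
Γ_s = (Z_in − Z_s)/(Z_in + Z_s) = (-49.6 + j62)/(100 + j62), |Γ_s| = 0.673
VSWR = (1 + |Γ_s|)/(1 − |Γ_s|)

VSWR ≈ 5.12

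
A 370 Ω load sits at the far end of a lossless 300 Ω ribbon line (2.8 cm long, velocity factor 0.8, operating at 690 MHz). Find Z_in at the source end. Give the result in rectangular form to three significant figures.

Z_in ≈ 330 − j59 Ω

λ = v/f = 0.8·c / 690 MHz = 0.348 m
βl = 2π·l/λ = 2π × 0.0805 = 29°
tan(βl) = tan(29°) = 0.554
Z_in = Z_0·(Z_L + jZ_0·tanβl)/(Z_0 + jZ_L·tanβl)
     = 300·(370 + j166)/(300 + j205)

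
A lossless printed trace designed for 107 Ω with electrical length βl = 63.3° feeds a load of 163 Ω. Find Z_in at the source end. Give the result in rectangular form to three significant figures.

tan(βl) = tan(63.3°) = 1.99
Z_in = Z_0·(Z_L + jZ_0·tanβl)/(Z_0 + jZ_L·tanβl)
     = 107·(163 + j213)/(107 + j324)

Z_in ≈ 79.4 − j27.6 Ω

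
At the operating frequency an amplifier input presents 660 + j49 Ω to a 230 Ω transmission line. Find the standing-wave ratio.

VSWR ≈ 2.89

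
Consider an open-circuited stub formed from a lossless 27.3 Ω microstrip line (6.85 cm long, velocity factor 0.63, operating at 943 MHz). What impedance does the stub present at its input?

Z_in ≈ +j17.8 Ω

λ = v/f = 0.63·c / 943 MHz = 0.2 m
βl = 2π·l/λ = 2π × 0.342 = 123°
tan(βl) = -1.54
For an open-circuited stub, Z_in = −jZ_0·cot(βl) = −jZ_0/tan(βl)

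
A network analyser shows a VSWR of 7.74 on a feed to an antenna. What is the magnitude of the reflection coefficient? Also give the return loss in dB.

|Γ| ≈ 0.771; return loss ≈ 2.26 dB

|Γ| = (S − 1)/(S + 1) = (7.74 − 1)/(7.74 + 1) = 6.74/8.74
RL = −20·log₁₀|Γ| = −20·log₁₀(0.771)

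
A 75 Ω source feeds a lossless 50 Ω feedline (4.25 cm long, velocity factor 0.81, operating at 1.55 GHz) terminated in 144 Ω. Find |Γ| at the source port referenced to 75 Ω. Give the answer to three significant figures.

λ = v/f = 0.81·c / 1.55 GHz = 0.157 m
βl = 2π·l/λ = 2π × 0.271 = 97.6°
tan(βl) = -7.5
Z_in = Z_0·(Z_L + jZ_0·tanβl)/(Z_0 + jZ_L·tanβl) = 17.6 + j5.85 Ω
Γ_s = (Z_in − Z_s)/(Z_in + Z_s) = (-57.4 + j5.85)/(92.6 + j5.85), |Γ_s| = 0.621

|Γ| ≈ 0.621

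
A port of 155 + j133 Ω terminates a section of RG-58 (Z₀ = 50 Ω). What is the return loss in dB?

RL ≈ 3.18 dB

Γ = (105 + j133)/(205 + j133), |Γ| = 0.693
RL = −20·log₁₀|Γ| = −20·log₁₀(0.693)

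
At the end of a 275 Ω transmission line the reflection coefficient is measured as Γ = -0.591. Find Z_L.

Z_L = Z_0·(1 + Γ)/(1 − Γ) = 275·(0.409)/(1.59)

Z_L ≈ 70.7 Ω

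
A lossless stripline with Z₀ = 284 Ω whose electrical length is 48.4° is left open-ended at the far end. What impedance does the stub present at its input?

tan(βl) = 1.13
For an open-ended stub, Z_in = −jZ_0·cot(βl) = −jZ_0/tan(βl)

Z_in ≈ −j252 Ω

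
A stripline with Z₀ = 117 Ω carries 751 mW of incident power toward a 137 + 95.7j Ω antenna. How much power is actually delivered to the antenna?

P_delivered ≈ 654 mW

|Γ| = |(20 + j95.7)/(254 + j95.7)| = 0.36
|Γ|² = 0.13
P_refl = |Γ|²·P_inc = 97.4 mW, P_del = (1 − |Γ|²)·P_inc = 654 mW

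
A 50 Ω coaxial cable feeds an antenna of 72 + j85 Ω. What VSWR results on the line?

VSWR ≈ 3.88

Γ = (Z_L − Z_0)/(Z_L + Z_0) = (22 + j85)/(122 + j85)
|Γ| = 87.8/149 = 0.59
VSWR = (1 + |Γ|)/(1 − |Γ|) = 1.59/0.41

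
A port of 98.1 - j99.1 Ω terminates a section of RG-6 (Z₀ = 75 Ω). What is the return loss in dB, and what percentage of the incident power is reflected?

RL ≈ 5.85 dB; 26% of incident power reflected

Γ = (23.1 − j99.1)/(173.1 − j99.1), |Γ| = 0.51
RL = −20·log₁₀(0.51) = 5.85 dB
P_refl/P_inc = |Γ|² = 0.26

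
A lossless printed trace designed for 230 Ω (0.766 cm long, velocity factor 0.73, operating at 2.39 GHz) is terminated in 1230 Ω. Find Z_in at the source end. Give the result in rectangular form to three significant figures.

Z_in ≈ 155 − j347 Ω

λ = v/f = 0.73·c / 2.39 GHz = 0.0916 m
βl = 2π·l/λ = 2π × 0.0836 = 30.1°
tan(βl) = tan(30.1°) = 0.58
Z_in = Z_0·(Z_L + jZ_0·tanβl)/(Z_0 + jZ_L·tanβl)
     = 230·(1230 + j133)/(230 + j713)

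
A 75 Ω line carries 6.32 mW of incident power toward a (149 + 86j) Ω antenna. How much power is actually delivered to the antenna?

|Γ| = |(74 + j86)/(224 + j86)| = 0.473
|Γ|² = 0.224
P_refl = |Γ|²·P_inc = 1.41 mW, P_del = (1 − |Γ|²)·P_inc = 4.91 mW

P_delivered ≈ 4.91 mW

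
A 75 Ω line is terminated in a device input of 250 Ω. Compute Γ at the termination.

Γ = (Z_L − Z_0)/(Z_L + Z_0) = (250 − 75)/(250 + 75) = 175/325

Γ = 0.538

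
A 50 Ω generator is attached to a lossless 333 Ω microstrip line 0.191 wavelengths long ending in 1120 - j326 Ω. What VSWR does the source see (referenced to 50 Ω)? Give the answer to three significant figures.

VSWR ≈ 3.85

βl = 2π × 0.191 = 68.8°
tan(βl) = 2.57
Z_in = Z_0·(Z_L + jZ_0·tanβl)/(Z_0 + jZ_L·tanβl) = 97.8 − j89.7 Ω
Γ_s = (Z_in − Z_s)/(Z_in + Z_s) = (47.8 − j89.7)/(148 − j89.7), |Γ_s| = 0.588
VSWR = (1 + |Γ_s|)/(1 − |Γ_s|)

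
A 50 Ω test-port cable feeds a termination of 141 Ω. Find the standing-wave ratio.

Γ = (141 − 50)/(141 + 50) = 0.476
VSWR = (1 + 0.476)/(1 − 0.476)

VSWR ≈ 2.82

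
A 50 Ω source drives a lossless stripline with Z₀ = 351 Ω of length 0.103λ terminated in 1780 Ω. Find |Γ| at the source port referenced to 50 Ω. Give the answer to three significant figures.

βl = 2π × 0.103 = 37.1°
tan(βl) = 0.756
Z_in = Z_0·(Z_L + jZ_0·tanβl)/(Z_0 + jZ_L·tanβl) = 178 − j418 Ω
Γ_s = (Z_in − Z_s)/(Z_in + Z_s) = (128 − j418)/(228 − j418), |Γ_s| = 0.918

|Γ| ≈ 0.918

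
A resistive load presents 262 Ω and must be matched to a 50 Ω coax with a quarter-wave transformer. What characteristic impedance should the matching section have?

Z_qwt = √(Z_0·R_L) = √(50 × 262) = √13100

Z_qwt ≈ 114 Ω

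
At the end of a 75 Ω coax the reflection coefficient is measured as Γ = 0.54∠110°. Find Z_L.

Z_L ≈ 32 + j45.8 Ω

Z_L = Z_0·(1 + Γ)/(1 − Γ) = 75·(0.815 + j0.507)/(1.18 − j0.507)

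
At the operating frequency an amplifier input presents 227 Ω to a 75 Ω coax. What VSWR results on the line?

Γ = (227 − 75)/(227 + 75) = 0.503
VSWR = (1 + 0.503)/(1 − 0.503)

VSWR ≈ 3.03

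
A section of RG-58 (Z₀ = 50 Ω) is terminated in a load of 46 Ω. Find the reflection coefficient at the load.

Γ = (Z_L − Z_0)/(Z_L + Z_0) = (46 − 50)/(46 + 50) = -4/96

Γ = -0.0417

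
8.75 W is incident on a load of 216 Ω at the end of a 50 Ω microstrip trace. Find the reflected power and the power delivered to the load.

P_reflected ≈ 3.41 W; P_delivered ≈ 5.34 W

Γ = (216 − 50)/(216 + 50) = 0.624
|Γ|² = 0.389
P_refl = |Γ|²·P_inc = 3.41 W, P_del = (1 − |Γ|²)·P_inc = 5.34 W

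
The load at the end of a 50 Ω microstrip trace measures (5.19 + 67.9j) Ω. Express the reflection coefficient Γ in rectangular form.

Γ ≈ 0.279 + j0.887

Γ = (Z_L − Z_0)/(Z_L + Z_0) = (-44.81 + j67.9)/(55.19 + j67.9)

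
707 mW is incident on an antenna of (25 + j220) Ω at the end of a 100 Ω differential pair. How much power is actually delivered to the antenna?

|Γ| = |(-75 + j220)/(125 + j220)| = 0.919
|Γ|² = 0.844
P_refl = |Γ|²·P_inc = 597 mW, P_del = (1 − |Γ|²)·P_inc = 110 mW

P_delivered ≈ 110 mW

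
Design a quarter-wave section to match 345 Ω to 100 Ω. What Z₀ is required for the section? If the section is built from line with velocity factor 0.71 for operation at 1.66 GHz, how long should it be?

Z_qwt ≈ 186 Ω; length ≈ 3.21 cm

Z_qwt = √(Z_0·R_L) = √(100 × 345) = √34500
λ = 0.71·c/f = 0.128 m, so l = λ/4 = 0.0321 m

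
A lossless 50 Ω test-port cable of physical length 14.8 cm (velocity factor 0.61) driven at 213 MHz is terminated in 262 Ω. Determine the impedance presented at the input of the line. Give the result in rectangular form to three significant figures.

λ = v/f = 0.61·c / 213 MHz = 0.859 m
βl = 2π·l/λ = 2π × 0.172 = 62°
tan(βl) = tan(62°) = 1.88
Z_in = Z_0·(Z_L + jZ_0·tanβl)/(Z_0 + jZ_L·tanβl)
     = 50·(262 + j94.1)/(50 + j493)

Z_in ≈ 12.1 − j25.3 Ω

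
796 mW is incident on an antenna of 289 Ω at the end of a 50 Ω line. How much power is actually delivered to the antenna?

Γ = (289 − 50)/(289 + 50) = 0.705
|Γ|² = 0.497
P_refl = |Γ|²·P_inc = 396 mW, P_del = (1 − |Γ|²)·P_inc = 400 mW

P_delivered ≈ 400 mW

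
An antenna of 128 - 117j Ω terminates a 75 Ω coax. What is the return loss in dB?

RL ≈ 5.22 dB

Γ = (53 − j117)/(203 − j117), |Γ| = 0.548
RL = −20·log₁₀|Γ| = −20·log₁₀(0.548)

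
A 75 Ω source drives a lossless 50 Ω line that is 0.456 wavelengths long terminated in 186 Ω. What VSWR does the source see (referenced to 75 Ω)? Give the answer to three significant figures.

βl = 2π × 0.456 = 164°
tan(βl) = -0.284
Z_in = Z_0·(Z_L + jZ_0·tanβl)/(Z_0 + jZ_L·tanβl) = 95.1 + j86.2 Ω
Γ_s = (Z_in − Z_s)/(Z_in + Z_s) = (20.1 + j86.2)/(170 + j86.2), |Γ_s| = 0.464
VSWR = (1 + |Γ_s|)/(1 − |Γ_s|)

VSWR ≈ 2.73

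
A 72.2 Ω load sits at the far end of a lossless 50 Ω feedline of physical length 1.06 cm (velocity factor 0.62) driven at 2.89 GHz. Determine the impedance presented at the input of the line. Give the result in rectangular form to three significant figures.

λ = v/f = 0.62·c / 2.89 GHz = 0.0644 m
βl = 2π·l/λ = 2π × 0.165 = 59.3°
tan(βl) = tan(59.3°) = 1.68
Z_in = Z_0·(Z_L + jZ_0·tanβl)/(Z_0 + jZ_L·tanβl)
     = 50·(72.2 + j84.2)/(50 + j122)

Z_in ≈ 40.1 − j13.2 Ω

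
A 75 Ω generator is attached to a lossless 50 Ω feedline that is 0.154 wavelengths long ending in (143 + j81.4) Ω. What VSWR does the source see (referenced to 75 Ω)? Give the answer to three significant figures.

VSWR ≈ 4.32

βl = 2π × 0.154 = 55.4°
tan(βl) = 1.45
Z_in = Z_0·(Z_L + jZ_0·tanβl)/(Z_0 + jZ_L·tanβl) = 23.3 − j42.1 Ω
Γ_s = (Z_in − Z_s)/(Z_in + Z_s) = (-51.7 − j42.1)/(98.3 − j42.1), |Γ_s| = 0.624
VSWR = (1 + |Γ_s|)/(1 − |Γ_s|)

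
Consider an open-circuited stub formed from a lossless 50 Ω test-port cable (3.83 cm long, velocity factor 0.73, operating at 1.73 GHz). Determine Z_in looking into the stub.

λ = v/f = 0.73·c / 1.73 GHz = 0.127 m
βl = 2π·l/λ = 2π × 0.303 = 109°
tan(βl) = -2.92
For an open-circuited stub, Z_in = −jZ_0·cot(βl) = −jZ_0/tan(βl)

Z_in ≈ +j17.1 Ω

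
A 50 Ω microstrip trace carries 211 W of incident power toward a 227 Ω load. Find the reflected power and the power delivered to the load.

P_reflected ≈ 86.2 W; P_delivered ≈ 125 W

Γ = (227 − 50)/(227 + 50) = 0.639
|Γ|² = 0.408
P_refl = |Γ|²·P_inc = 86.2 W, P_del = (1 − |Γ|²)·P_inc = 125 W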